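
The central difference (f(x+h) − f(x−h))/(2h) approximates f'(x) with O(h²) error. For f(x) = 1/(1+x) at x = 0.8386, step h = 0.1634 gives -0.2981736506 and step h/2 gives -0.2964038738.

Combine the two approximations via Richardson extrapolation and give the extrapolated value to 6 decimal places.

With r = 2 the leading error scales as h^2, so the weight is 2^2 = 4.
2^2 × A(h/2) = -1.1856154952; minus A(h) gives -0.8874418446.
R = (-0.8874418446)/3 = -0.2958139482

-0.295814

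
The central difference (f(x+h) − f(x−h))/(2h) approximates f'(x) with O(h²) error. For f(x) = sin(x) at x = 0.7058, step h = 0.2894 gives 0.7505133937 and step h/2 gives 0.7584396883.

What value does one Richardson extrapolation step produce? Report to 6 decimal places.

0.761082

With r = 2 the leading error scales as h^2, so the weight is 2^2 = 4.
4·0.7584396883 = 3.0337587532; 3.0337587532 − 0.7505133937 = 2.2832453595
Denominator 4 − 1 = 3.
(4·0.7584396883 − 0.7505133937)/(4 − 1) = 0.7610817865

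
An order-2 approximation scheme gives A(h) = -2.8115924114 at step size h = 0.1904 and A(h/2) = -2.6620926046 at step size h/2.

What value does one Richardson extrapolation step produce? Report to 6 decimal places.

-2.612259

r = 2, so 2^r = 4.
Weighted: (-10.6483704184) − (-2.8115924114) = -7.8367780070
R = (-7.8367780070)/3 = -2.6122593357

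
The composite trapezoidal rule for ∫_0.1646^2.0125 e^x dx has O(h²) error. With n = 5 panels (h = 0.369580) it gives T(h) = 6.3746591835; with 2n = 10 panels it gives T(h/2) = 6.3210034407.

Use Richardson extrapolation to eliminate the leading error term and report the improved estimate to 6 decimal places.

Error is O(h^2); halving h shrinks it by 2^2 = 4.
Weighted: 25.2840137628 − 6.3746591835 = 18.9093545793
18.9093545793 ÷ 3 = 6.3031181931
Correction |R − A(h/2)| = 1.789e-02; gap |A(h/2) − A(h)| = 5.366e-02.

6.303118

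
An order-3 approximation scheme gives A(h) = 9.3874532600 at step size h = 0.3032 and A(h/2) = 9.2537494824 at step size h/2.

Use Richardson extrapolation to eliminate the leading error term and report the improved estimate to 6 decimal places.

9.234649

Leading term ∝ h^3; use weight 8 = 2^3.
8 × 9.2537494824 = 74.0299958592; 74.0299958592 − 9.3874532600 = 64.6425425992
Extrapolated: 64.6425425992 / 7 = 9.2346489427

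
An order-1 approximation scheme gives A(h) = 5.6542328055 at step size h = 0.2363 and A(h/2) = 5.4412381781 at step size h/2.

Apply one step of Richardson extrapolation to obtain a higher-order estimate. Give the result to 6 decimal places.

r = 1: numerator weight 2, denominator 1.
2 × 5.4412381781 = 10.8824763562; 10.8824763562 − 5.6542328055 = 5.2282435507
(2 × 5.4412381781 − 5.6542328055)/(2 − 1) = 5.2282435507

5.228244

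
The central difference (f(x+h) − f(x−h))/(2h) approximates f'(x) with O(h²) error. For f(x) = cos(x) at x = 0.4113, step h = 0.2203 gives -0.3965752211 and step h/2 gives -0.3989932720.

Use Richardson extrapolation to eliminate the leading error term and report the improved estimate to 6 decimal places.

With r = 2 the leading error scales as h^2, so the weight is 2^2 = 4.
4·(-0.3989932720) − (-0.3965752211) = -1.1993978669
Extrapolated: (-1.1993978669) / 3 = -0.3997992890
Gap between inputs: 2.418e-03; correction applied: −0.0008060170.

-0.399799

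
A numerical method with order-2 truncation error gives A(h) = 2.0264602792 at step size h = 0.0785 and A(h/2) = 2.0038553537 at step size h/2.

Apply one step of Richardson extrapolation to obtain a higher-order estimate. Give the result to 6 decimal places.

1.996320

The method has order 2: 2^2 = 4.
Difference of the inputs: 2.0038553537 − 2.0264602792 = -0.0226049255
Divide by 2^2 − 1 = 3: (-0.0226049255)/3 = -0.0075349752
R = 2.0038553537 − 0.0075349752 = 1.9963203785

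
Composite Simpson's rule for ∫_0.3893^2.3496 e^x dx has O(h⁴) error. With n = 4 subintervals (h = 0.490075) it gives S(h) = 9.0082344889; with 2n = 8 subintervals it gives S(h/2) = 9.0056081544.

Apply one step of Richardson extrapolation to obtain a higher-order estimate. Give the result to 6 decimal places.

9.005433

Error is O(h^4); halving h shrinks it by 2^4 = 16.
Numerator 16 × A(h/2) − A(h) = 16 × 9.0056081544 − 9.0082344889 = 135.0814959815
Extrapolated: 135.0814959815 / 15 = 9.0054330654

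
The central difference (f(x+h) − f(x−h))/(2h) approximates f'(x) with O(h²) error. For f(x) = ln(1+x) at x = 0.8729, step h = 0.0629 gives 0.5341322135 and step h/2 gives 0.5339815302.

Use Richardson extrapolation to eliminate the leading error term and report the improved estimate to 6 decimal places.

0.533931

Order 2 gives 2^r = 4 and 2^r − 1 = 3.
4·0.5339815302 − 0.5341322135 = 1.6017939073
Divide by 2^2 − 1 = 3.
Result: 0.5339313024
Correction |R − A(h/2)| = 5.023e-05; gap |A(h/2) − A(h)| = 1.507e-04.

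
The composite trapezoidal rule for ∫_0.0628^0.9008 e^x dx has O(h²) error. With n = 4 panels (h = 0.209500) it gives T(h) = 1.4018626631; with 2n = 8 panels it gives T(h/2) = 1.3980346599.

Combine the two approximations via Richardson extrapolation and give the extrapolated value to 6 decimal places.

1.396759

Leading term ∝ h^2; use weight 4 = 2^2.
Numerator 4 × A(h/2) − A(h) = 4 × 1.3980346599 − 1.4018626631 = 4.1902759765
Divide by 2^2 − 1 = 3.
4.1902759765 ÷ 3 = 1.3967586588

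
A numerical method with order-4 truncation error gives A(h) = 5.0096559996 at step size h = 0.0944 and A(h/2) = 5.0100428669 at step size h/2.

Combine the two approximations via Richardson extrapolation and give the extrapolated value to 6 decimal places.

With r = 4 the leading error scales as h^4, so the weight is 2^4 = 16.
16×5.0100428669 − 5.0096559996 = 75.1510298708
Denominator 16 − 1 = 15.
Result: 5.0100686581
Gap between inputs: 3.869e-04; correction applied: +0.0000257912.

5.010069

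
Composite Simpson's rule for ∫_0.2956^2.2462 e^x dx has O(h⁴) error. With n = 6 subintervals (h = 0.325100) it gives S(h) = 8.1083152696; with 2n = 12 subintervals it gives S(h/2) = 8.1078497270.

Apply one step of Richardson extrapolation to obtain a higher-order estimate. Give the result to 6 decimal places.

8.107819

With r = 4 the leading error scales as h^4, so the weight is 2^4 = 16.
Difference of the inputs: 8.1078497270 − 8.1083152696 = -0.0004655426
Divide by 2^4 − 1 = 15: (-0.0004655426)/15 = -0.0000310362
R = A(h/2) + (A(h/2) − A(h))/15 = 8.1078497270 − 0.0000310362 = 8.1078186908
Correction |R − A(h/2)| = 3.104e-05; gap |A(h/2) − A(h)| = 4.655e-04.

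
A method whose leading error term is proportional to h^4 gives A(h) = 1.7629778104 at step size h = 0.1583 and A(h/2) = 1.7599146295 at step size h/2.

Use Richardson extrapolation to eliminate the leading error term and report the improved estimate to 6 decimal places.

1.759710

Order 4 gives 2^r = 16 and 2^r − 1 = 15.
16*1.7599146295 − 1.7629778104 = 26.3956562616
Divide by 2^4 − 1 = 15.
Extrapolated: 26.3956562616 / 15 = 1.7597104174
Correction |R − A(h/2)| = 2.042e-04; gap |A(h/2) − A(h)| = 3.063e-03.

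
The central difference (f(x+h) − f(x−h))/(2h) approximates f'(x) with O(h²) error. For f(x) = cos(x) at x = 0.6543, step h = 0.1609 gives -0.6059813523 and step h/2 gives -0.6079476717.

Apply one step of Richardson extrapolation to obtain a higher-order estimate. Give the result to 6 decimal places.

Error is O(h^2); halving h shrinks it by 2^2 = 4.
Weighted: (-2.4317906868) − (-0.6059813523) = -1.8258093345
Extrapolated: (-1.8258093345) / 3 = -0.6086031115

-0.608603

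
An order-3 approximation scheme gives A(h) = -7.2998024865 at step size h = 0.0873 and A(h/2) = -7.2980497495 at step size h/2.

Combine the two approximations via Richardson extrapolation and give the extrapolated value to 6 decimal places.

-7.297799

Method order is 3; weight 2^3 = 8.
8*(-7.2980497495) = -58.3843979960; (-58.3843979960) − (-7.2998024865) = -51.0845955095
Denominator 8 − 1 = 7.
(8*(-7.2980497495) − (-7.2998024865))/(8 − 1) = -7.2977993585
Gap between inputs: 1.753e-03; correction applied: +0.0002503910.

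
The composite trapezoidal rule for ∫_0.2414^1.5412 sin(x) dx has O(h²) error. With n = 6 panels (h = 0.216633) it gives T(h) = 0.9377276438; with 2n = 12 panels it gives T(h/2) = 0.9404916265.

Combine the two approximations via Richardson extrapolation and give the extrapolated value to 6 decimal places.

The method has order 2: 2^2 = 4.
Top: 4(0.9404916265) − (0.9377276438) = 2.8242388622
Divide by 2^2 − 1 = 3.
Result: 0.9414129541

0.941413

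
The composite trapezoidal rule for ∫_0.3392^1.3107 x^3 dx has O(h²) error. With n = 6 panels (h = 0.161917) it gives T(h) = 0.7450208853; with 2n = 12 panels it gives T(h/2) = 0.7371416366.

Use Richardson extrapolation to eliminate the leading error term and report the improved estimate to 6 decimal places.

Method order is 2; weight 2^2 = 4.
2^2·A(h/2) = 2.9485665464; minus A(h) gives 2.2035456611.
R = 2.2035456611/3 = 0.7345152204
Gap between inputs: 7.879e-03; correction applied: −0.0026264162.

0.734515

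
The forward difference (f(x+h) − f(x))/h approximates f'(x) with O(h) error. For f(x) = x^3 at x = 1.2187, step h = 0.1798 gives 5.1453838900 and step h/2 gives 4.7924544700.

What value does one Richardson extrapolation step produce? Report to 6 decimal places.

The method has order 1: 2^1 = 2.
2*4.7924544700 = 9.5849089400; subtract 5.1453838900 → 4.4395250500
R = 4.4395250500/1 = 4.4395250500
Correction |R − A(h/2)| = 3.529e-01; gap |A(h/2) − A(h)| = 3.529e-01.

4.439525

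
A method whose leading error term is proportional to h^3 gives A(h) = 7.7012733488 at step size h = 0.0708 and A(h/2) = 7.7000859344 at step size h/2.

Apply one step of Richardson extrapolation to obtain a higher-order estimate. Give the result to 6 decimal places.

The method has order 3: 2^3 = 8.
8*7.7000859344 = 61.6006874752; 61.6006874752 − 7.7012733488 = 53.8994141264
Denominator 8 − 1 = 7.
So the Richardson estimate is 7.6999163038.
Correction |R − A(h/2)| = 1.696e-04; gap |A(h/2) − A(h)| = 1.187e-03.

7.699916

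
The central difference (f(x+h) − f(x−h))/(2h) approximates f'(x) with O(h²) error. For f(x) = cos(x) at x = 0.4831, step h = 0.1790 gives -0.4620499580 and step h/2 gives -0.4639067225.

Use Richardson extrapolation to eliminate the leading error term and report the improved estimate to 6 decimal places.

The method has order 2: 2^2 = 4.
Numerator 4·A(h/2) − A(h) = 4·(-0.4639067225) − (-0.4620499580) = -1.3935769320
R = (-1.3935769320)/3 = -0.4645256440

-0.464526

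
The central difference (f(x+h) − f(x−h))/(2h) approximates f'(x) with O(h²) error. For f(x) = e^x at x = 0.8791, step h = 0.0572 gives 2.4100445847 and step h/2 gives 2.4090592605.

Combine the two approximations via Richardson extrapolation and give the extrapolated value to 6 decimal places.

2.408731

The method has order 2: 2^2 = 4.
4*2.4090592605 = 9.6362370420; 9.6362370420 − 2.4100445847 = 7.2261924573
Divide by 2^2 − 1 = 3.
7.2261924573 ÷ 3 = 2.4087308191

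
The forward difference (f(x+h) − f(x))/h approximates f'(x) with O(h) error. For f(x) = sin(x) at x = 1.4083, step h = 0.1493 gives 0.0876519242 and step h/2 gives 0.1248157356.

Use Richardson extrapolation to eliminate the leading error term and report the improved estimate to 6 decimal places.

With r = 1 the leading error scales as h^1, so the weight is 2^1 = 2.
2 × 0.1248157356 − 0.0876519242 = 0.1619795470
0.1619795470 ÷ 1 = 0.1619795470

0.161980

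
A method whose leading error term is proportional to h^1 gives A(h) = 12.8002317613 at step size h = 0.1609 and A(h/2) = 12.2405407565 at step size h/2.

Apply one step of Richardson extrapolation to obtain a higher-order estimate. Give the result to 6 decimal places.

r = 1, so 2^r = 2.
Weighted: 24.4810815130 − 12.8002317613 = 11.6808497517
Denominator 2 − 1 = 1.
So the Richardson estimate is 11.6808497517.

11.680850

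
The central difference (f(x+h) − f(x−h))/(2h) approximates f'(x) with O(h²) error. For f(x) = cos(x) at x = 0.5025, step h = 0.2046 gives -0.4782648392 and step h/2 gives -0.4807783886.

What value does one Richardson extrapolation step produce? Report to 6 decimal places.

-0.481616

Method order is 2; weight 2^2 = 4.
A(h/2) − A(h) = -0.4807783886 − (-0.4782648392) = -0.0025135494
Correction (A(h/2) − A(h))/(4 − 1) = (-0.0025135494)/3 = -0.0008378498
R = -0.4807783886 − 0.0008378498 = -0.4816162384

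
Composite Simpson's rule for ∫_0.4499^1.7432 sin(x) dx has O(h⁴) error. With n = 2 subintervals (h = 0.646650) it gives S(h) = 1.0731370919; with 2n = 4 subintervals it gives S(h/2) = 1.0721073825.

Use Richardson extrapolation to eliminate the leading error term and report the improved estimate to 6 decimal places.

r = 4: numerator weight 16, denominator 15.
Numerator 16·A(h/2) − A(h) = 16·1.0721073825 − 1.0731370919 = 16.0805810281
16.0805810281 ÷ 15 = 1.0720387352

1.072039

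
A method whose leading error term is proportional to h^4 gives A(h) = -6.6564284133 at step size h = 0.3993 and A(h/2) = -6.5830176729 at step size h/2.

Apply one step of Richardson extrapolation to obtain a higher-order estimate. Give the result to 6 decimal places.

-6.578124

r = 4: numerator weight 16, denominator 15.
Weighted: (-105.3282827664) − (-6.6564284133) = -98.6718543531
(16 × (-6.5830176729) − (-6.6564284133))/(16 − 1) = -6.5781236235
Correction |R − A(h/2)| = 4.894e-03; gap |A(h/2) − A(h)| = 7.341e-02.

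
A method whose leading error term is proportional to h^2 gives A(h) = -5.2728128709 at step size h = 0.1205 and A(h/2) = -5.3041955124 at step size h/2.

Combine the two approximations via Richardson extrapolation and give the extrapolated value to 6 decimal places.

Order 2 gives 2^r = 4 and 2^r − 1 = 3.
4 × (-5.3041955124) = -21.2167820496; subtract (-5.2728128709) → -15.9439691787
Denominator 4 − 1 = 3.
Result: -5.3146563929

-5.314656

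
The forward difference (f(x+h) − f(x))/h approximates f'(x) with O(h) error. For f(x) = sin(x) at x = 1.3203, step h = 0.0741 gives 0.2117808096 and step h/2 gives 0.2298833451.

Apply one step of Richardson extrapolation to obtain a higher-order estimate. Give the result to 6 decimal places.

r = 1, so 2^r = 2.
2·0.2298833451 = 0.4597666902; 0.4597666902 − 0.2117808096 = 0.2479858806
Divide by 2^1 − 1 = 1.
Extrapolated: 0.2479858806 / 1 = 0.2479858806
Correction |R − A(h/2)| = 1.810e-02; gap |A(h/2) − A(h)| = 1.810e-02.

0.247986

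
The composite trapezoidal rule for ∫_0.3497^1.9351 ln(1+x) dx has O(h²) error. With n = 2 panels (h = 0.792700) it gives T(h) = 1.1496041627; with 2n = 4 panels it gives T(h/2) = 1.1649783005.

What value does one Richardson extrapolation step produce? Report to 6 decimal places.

Method order is 2; weight 2^2 = 4.
4*1.1649783005 − 1.1496041627 = 3.5103090393
(4*1.1649783005 − 1.1496041627)/(4 − 1) = 1.1701030131

1.170103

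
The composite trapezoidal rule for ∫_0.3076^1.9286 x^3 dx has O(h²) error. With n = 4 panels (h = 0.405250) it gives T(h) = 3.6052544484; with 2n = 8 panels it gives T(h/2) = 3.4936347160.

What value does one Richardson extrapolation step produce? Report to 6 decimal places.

3.456428

r = 2: numerator weight 4, denominator 3.
4*3.4936347160 = 13.9745388640; 13.9745388640 − 3.6052544484 = 10.3692844156
Extrapolated: 10.3692844156 / 3 = 3.4564281385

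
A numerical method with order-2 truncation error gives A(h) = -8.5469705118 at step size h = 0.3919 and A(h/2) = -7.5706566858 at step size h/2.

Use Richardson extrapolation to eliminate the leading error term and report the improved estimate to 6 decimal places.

With r = 2 the leading error scales as h^2, so the weight is 2^2 = 4.
4·(-7.5706566858) = -30.2826267432; subtract (-8.5469705118) → -21.7356562314
R = (-21.7356562314)/3 = -7.2452187438

-7.245219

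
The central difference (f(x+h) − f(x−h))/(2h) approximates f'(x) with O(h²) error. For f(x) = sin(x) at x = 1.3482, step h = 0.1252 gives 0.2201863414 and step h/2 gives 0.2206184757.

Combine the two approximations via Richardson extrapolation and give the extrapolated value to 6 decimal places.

r = 2: numerator weight 4, denominator 3.
4×0.2206184757 = 0.8824739028; subtract 0.2201863414 → 0.6622875614
Denominator 4 − 1 = 3.
Result: 0.2207625205
Gap between inputs: 4.321e-04; correction applied: +0.0001440448.

0.220763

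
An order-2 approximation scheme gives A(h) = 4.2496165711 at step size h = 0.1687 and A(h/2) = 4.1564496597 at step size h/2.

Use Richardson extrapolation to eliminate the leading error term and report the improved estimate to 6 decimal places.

4.125394

r = 2: numerator weight 4, denominator 3.
Numerator 4*A(h/2) − A(h) = 4*4.1564496597 − 4.2496165711 = 12.3761820677
R = 12.3761820677/3 = 4.1253940226
Shift from A(h/2): −0.0310556371.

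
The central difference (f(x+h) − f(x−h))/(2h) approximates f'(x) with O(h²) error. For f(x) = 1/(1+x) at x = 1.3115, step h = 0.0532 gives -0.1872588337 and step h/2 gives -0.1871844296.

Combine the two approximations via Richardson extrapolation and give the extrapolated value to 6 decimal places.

-0.187160

With r = 2 the leading error scales as h^2, so the weight is 2^2 = 4.
Weighted: (-0.7487377184) − (-0.1872588337) = -0.5614788847
Extrapolated: (-0.5614788847) / 3 = -0.1871596282
Shift from A(h/2): +0.0000248014.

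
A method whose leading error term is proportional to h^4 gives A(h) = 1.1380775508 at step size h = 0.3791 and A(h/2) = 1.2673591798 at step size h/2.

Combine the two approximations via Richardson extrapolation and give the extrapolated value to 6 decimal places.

1.275978

With r = 4 the leading error scales as h^4, so the weight is 2^4 = 16.
Weighted: 20.2777468768 − 1.1380775508 = 19.1396693260
(16*1.2673591798 − 1.1380775508)/(16 − 1) = 1.2759779551
Shift from A(h/2): +0.0086187753.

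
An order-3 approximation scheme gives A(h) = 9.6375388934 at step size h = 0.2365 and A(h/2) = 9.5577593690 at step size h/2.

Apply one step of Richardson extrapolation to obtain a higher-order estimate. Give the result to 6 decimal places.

Method order is 3; weight 2^3 = 8.
Weighted: 76.4620749520 − 9.6375388934 = 66.8245360586
R = 66.8245360586/7 = 9.5463622941
Gap between inputs: 7.978e-02; correction applied: −0.0113970749.

9.546362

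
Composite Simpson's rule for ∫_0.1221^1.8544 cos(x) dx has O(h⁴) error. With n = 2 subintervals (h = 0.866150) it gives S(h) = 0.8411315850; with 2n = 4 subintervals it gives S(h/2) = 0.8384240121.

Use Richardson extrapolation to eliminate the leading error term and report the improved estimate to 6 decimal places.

Error is O(h^4); halving h shrinks it by 2^4 = 16.
16 × 0.8384240121 = 13.4147841936; subtract 0.8411315850 → 12.5736526086
Divide by 2^4 − 1 = 15.
Result: 0.8382435072
Shift from A(h/2): −0.0001805049.

0.838244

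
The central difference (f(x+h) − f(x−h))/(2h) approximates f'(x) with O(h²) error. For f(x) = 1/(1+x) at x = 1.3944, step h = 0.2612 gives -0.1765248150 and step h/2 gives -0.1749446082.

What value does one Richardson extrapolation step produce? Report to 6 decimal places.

r = 2: numerator weight 4, denominator 3.
4·(-0.1749446082) − (-0.1765248150) = -0.5232536178
Divide by 2^2 − 1 = 3.
Extrapolated: (-0.5232536178) / 3 = -0.1744178726

-0.174418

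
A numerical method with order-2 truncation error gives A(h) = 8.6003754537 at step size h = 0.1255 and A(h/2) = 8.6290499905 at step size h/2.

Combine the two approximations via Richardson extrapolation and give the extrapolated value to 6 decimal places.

r = 2: numerator weight 4, denominator 3.
Numerator 4×A(h/2) − A(h) = 4×8.6290499905 − 8.6003754537 = 25.9158245083
Extrapolated: 25.9158245083 / 3 = 8.6386081694

8.638608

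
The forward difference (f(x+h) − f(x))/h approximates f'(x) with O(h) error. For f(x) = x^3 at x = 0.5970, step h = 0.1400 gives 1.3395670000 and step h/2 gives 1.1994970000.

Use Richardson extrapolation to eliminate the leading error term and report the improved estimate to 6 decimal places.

r = 1: numerator weight 2, denominator 1.
Weighted: 2.3989940000 − 1.3395670000 = 1.0594270000
1.0594270000 ÷ 1 = 1.0594270000
Gap between inputs: 1.401e-01; correction applied: −0.1400700000.

1.059427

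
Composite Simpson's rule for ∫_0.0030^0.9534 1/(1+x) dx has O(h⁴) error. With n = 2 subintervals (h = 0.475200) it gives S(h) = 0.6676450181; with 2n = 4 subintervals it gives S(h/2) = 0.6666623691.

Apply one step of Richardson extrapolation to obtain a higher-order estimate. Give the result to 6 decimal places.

0.666597

Leading term ∝ h^4; use weight 16 = 2^4.
16 × 0.6666623691 = 10.6665979056; subtract 0.6676450181 → 9.9989528875
(16 × 0.6666623691 − 0.6676450181)/(16 − 1) = 0.6665968592
Gap between inputs: 9.826e-04; correction applied: −0.0000655099.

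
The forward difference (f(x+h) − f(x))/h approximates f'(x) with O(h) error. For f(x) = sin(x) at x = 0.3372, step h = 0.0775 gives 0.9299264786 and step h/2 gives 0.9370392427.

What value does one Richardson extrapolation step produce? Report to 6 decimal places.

0.944152

r = 1: numerator weight 2, denominator 1.
Weighted: 1.8740784854 − 0.9299264786 = 0.9441520068
Denominator 2 − 1 = 1.
So the Richardson estimate is 0.9441520068.
Shift from A(h/2): +0.0071127641.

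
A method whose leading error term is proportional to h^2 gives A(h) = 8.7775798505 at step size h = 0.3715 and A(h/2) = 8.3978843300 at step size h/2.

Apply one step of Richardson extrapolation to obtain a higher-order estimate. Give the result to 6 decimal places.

8.271319

With r = 2 the leading error scales as h^2, so the weight is 2^2 = 4.
Top: 4(8.3978843300) − (8.7775798505) = 24.8139574695
Denominator 4 − 1 = 3.
R = 24.8139574695/3 = 8.2713191565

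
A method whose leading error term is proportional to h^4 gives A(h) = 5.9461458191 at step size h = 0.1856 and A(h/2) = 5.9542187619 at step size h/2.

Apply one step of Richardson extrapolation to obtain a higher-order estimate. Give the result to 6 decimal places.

Method order is 4; weight 2^4 = 16.
Weighted: 95.2675001904 − 5.9461458191 = 89.3213543713
89.3213543713 ÷ 15 = 5.9547569581
Correction |R − A(h/2)| = 5.382e-04; gap |A(h/2) − A(h)| = 8.073e-03.

5.954757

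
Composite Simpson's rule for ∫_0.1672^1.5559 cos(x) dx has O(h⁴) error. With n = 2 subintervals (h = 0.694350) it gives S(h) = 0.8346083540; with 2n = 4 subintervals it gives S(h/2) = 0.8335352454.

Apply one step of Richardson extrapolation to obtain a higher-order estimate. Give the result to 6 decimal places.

0.833464

Leading term ∝ h^4; use weight 16 = 2^4.
Weighted: 13.3365639264 − 0.8346083540 = 12.5019555724
Divide by 2^4 − 1 = 15.
Extrapolated: 12.5019555724 / 15 = 0.8334637048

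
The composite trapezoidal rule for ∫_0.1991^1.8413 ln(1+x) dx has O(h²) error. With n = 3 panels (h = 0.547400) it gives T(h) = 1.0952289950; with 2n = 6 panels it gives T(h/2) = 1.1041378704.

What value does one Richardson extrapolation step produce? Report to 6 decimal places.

Error is O(h^2); halving h shrinks it by 2^2 = 4.
2^2 × A(h/2) = 4.4165514816; minus A(h) gives 3.3213224866.
Denominator 4 − 1 = 3.
R = 3.3213224866/3 = 1.1071074955

1.107107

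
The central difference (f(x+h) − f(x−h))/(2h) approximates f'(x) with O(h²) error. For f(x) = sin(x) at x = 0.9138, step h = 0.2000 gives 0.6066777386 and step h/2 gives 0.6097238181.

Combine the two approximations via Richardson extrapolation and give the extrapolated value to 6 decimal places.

The method has order 2: 2^2 = 4.
A(h/2) − A(h) = 0.6097238181 − 0.6066777386 = 0.0030460795
Correction (A(h/2) − A(h))/(4 − 1) = 0.0030460795/3 = 0.0010153598
R = A(h/2) + (A(h/2) − A(h))/3 = 0.6097238181 + 0.0010153598 = 0.6107391779
Correction |R − A(h/2)| = 1.015e-03; gap |A(h/2) − A(h)| = 3.046e-03.

0.610739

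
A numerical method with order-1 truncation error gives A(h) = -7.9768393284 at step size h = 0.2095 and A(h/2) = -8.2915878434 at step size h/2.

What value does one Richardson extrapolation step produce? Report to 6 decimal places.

r = 1: numerator weight 2, denominator 1.
2 × (-8.2915878434) − (-7.9768393284) = -8.6063363584
Denominator 2 − 1 = 1.
(2 × (-8.2915878434) − (-7.9768393284))/(2 − 1) = -8.6063363584
Shift from A(h/2): −0.3147485150.

-8.606336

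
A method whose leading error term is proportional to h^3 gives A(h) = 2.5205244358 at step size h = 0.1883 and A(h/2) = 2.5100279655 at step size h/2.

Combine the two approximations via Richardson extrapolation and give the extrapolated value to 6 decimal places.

r = 3: numerator weight 8, denominator 7.
8×2.5100279655 = 20.0802237240; 20.0802237240 − 2.5205244358 = 17.5596992882
17.5596992882 ÷ 7 = 2.5085284697

2.508528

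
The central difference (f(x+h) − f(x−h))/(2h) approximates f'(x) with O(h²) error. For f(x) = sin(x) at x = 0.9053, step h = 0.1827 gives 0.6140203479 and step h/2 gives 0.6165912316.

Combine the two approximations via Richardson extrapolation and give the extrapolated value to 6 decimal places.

0.617448

Error is O(h^2); halving h shrinks it by 2^2 = 4.
Numerator 4×A(h/2) − A(h) = 4×0.6165912316 − 0.6140203479 = 1.8523445785
R = 1.8523445785/3 = 0.6174481928
Correction |R − A(h/2)| = 8.570e-04; gap |A(h/2) − A(h)| = 2.571e-03.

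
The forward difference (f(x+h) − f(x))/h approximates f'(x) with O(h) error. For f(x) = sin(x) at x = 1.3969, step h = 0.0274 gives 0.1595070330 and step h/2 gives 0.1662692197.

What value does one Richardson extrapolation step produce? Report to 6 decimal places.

0.173031

Error is O(h^1); halving h shrinks it by 2^1 = 2.
A(h/2) − A(h) = 0.1662692197 − 0.1595070330 = 0.0067621867
Divide by 2^1 − 1 = 1: 0.0067621867/1 = 0.0067621867
R = A(h/2) + (A(h/2) − A(h))/1 = 0.1662692197 + 0.0067621867 = 0.1730314064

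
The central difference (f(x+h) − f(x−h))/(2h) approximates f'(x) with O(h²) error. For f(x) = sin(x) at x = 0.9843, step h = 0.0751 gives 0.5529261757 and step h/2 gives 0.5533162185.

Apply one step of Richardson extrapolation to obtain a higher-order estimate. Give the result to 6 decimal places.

0.553446

Order 2 gives 2^r = 4 and 2^r − 1 = 3.
4 × 0.5533162185 = 2.2132648740; 2.2132648740 − 0.5529261757 = 1.6603386983
R = 1.6603386983/3 = 0.5534462328
Gap between inputs: 3.900e-04; correction applied: +0.0001300143.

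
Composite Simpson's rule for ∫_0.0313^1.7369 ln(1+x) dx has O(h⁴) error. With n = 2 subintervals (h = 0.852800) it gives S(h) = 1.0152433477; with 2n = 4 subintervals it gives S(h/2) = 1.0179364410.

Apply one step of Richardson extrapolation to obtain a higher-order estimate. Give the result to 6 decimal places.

1.018116

Error is O(h^4); halving h shrinks it by 2^4 = 16.
Weighted: 16.2869830560 − 1.0152433477 = 15.2717397083
(16 × 1.0179364410 − 1.0152433477)/(16 − 1) = 1.0181159806
Gap between inputs: 2.693e-03; correction applied: +0.0001795396.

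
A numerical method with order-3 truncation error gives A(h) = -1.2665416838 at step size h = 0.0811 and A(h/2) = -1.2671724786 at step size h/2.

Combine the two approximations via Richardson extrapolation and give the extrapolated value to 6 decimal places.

-1.267263

Order 3 gives 2^r = 8 and 2^r − 1 = 7.
Numerator 8·A(h/2) − A(h) = 8·(-1.2671724786) − (-1.2665416838) = -8.8708381450
(-8.8708381450) ÷ 7 = -1.2672625921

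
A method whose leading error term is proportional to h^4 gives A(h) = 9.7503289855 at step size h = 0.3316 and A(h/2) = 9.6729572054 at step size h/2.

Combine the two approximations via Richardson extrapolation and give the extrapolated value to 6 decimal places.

9.667799

Method order is 4; weight 2^4 = 16.
16·9.6729572054 = 154.7673152864; 154.7673152864 − 9.7503289855 = 145.0169863009
Divide by 2^4 − 1 = 15.
145.0169863009 ÷ 15 = 9.6677990867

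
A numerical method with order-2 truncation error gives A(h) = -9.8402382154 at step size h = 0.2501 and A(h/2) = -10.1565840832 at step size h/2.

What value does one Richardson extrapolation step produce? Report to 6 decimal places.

-10.262033

Order 2 gives 2^r = 4 and 2^r − 1 = 3.
4 × (-10.1565840832) = -40.6263363328; subtract (-9.8402382154) → -30.7860981174
(-30.7860981174) ÷ 3 = -10.2620327058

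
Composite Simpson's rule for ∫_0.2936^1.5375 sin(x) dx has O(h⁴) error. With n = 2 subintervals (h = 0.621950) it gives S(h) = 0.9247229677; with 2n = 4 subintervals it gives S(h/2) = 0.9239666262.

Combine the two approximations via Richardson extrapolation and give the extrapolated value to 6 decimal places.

r = 4: numerator weight 16, denominator 15.
Difference of the inputs: 0.9239666262 − 0.9247229677 = -0.0007563415
Correction (A(h/2) − A(h))/(16 − 1) = (-0.0007563415)/15 = -0.0000504228
R = A(h/2) + (A(h/2) − A(h))/15 = 0.9239666262 − 0.0000504228 = 0.9239162034
Shift from A(h/2): −0.0000504228.

0.923916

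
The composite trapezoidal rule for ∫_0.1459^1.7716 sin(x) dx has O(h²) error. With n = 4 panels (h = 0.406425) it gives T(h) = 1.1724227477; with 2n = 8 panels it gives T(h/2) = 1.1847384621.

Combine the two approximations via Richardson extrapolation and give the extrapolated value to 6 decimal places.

1.188844

Leading term ∝ h^2; use weight 4 = 2^2.
Difference of the inputs: 1.1847384621 − 1.1724227477 = 0.0123157144
Correction (A(h/2) − A(h))/(4 − 1) = 0.0123157144/3 = 0.0041052381
R = 1.1847384621 + 0.0041052381 = 1.1888437002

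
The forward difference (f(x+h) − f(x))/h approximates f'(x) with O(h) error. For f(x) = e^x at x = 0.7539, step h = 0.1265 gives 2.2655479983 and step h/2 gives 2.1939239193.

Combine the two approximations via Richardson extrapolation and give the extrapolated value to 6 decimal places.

2.122300

Order 1 gives 2^r = 2 and 2^r − 1 = 1.
Numerator 2×A(h/2) − A(h) = 2×2.1939239193 − 2.2655479983 = 2.1222998403
Divide by 2^1 − 1 = 1.
(2×2.1939239193 − 2.2655479983)/(2 − 1) = 2.1222998403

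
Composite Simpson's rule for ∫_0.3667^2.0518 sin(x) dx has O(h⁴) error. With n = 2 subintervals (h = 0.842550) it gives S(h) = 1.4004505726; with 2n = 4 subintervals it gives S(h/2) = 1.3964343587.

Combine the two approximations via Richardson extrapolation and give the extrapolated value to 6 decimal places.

Method order is 4; weight 2^4 = 16.
Weighted: 22.3429497392 − 1.4004505726 = 20.9424991666
Extrapolated: 20.9424991666 / 15 = 1.3961666111

1.396167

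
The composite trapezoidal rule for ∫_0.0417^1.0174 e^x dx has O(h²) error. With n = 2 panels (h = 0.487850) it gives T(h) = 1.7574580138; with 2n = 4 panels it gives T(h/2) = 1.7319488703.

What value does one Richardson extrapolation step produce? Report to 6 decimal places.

1.723446

Error is O(h^2); halving h shrinks it by 2^2 = 4.
4×1.7319488703 = 6.9277954812; subtract 1.7574580138 → 5.1703374674
(4×1.7319488703 − 1.7574580138)/(4 − 1) = 1.7234458225
Shift from A(h/2): −0.0085030478.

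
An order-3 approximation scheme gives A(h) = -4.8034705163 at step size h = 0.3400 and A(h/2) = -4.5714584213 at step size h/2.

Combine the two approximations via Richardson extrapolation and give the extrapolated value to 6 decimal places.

-4.538314

Error is O(h^3); halving h shrinks it by 2^3 = 8.
8*(-4.5714584213) − (-4.8034705163) = -31.7681968541
Denominator 8 − 1 = 7.
(-31.7681968541) ÷ 7 = -4.5383138363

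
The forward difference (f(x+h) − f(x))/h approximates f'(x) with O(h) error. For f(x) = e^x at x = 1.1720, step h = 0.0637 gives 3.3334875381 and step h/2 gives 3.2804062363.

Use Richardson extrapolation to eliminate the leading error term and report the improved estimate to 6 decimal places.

Error is O(h^1); halving h shrinks it by 2^1 = 2.
Weighted: 6.5608124726 − 3.3334875381 = 3.2273249345
Denominator 2 − 1 = 1.
Result: 3.2273249345

3.227325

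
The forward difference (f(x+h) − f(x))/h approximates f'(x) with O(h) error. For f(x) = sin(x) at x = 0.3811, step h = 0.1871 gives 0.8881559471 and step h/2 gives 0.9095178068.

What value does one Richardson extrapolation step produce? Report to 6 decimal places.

0.930880

Error is O(h^1); halving h shrinks it by 2^1 = 2.
Numerator 2*A(h/2) − A(h) = 2*0.9095178068 − 0.8881559471 = 0.9308796665
0.9308796665 ÷ 1 = 0.9308796665
Shift from A(h/2): +0.0213618597.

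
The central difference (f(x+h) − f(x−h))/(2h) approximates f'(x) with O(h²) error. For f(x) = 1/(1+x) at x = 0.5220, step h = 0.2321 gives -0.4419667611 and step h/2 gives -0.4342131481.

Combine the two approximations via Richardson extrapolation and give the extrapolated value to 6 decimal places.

With r = 2 the leading error scales as h^2, so the weight is 2^2 = 4.
2^2 × A(h/2) = -1.7368525924; minus A(h) gives -1.2948858313.
Denominator 4 − 1 = 3.
R = (-1.2948858313)/3 = -0.4316286104

-0.431629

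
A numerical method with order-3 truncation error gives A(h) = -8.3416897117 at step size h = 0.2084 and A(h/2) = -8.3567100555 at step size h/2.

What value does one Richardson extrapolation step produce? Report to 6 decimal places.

-8.358856

Order 3 gives 2^r = 8 and 2^r − 1 = 7.
Top: 8(-8.3567100555) − (-8.3416897117) = -58.5119907323
(-58.5119907323) ÷ 7 = -8.3588558189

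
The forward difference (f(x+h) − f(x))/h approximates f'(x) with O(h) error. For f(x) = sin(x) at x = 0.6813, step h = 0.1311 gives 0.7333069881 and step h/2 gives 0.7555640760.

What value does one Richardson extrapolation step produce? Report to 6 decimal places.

Leading term ∝ h^1; use weight 2 = 2^1.
2*0.7555640760 = 1.5111281520; 1.5111281520 − 0.7333069881 = 0.7778211639
Denominator 2 − 1 = 1.
So the Richardson estimate is 0.7778211639.
Correction |R − A(h/2)| = 2.226e-02; gap |A(h/2) − A(h)| = 2.226e-02.

0.777821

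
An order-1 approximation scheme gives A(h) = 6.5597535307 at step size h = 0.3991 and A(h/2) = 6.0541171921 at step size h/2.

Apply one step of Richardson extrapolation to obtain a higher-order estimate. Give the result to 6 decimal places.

5.548481

r = 1: numerator weight 2, denominator 1.
Weighted: 12.1082343842 − 6.5597535307 = 5.5484808535
Divide by 2^1 − 1 = 1.
(2·6.0541171921 − 6.5597535307)/(2 − 1) = 5.5484808535
Shift from A(h/2): −0.5056363386.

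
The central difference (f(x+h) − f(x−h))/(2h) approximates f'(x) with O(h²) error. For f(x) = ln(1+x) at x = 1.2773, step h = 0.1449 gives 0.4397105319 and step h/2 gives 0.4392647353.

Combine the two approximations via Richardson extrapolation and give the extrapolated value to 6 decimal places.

The method has order 2: 2^2 = 4.
4*0.4392647353 − 0.4397105319 = 1.3173484093
1.3173484093 ÷ 3 = 0.4391161364
Gap between inputs: 4.458e-04; correction applied: −0.0001485989.

0.439116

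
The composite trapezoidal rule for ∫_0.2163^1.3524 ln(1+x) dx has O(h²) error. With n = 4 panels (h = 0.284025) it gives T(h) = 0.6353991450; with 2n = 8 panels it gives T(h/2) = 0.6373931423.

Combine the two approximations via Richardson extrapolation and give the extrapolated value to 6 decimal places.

0.638058

Method order is 2; weight 2^2 = 4.
Difference of the inputs: 0.6373931423 − 0.6353991450 = 0.0019939973
Divide by 2^2 − 1 = 3: 0.0019939973/3 = 0.0006646658
R = A(h/2) + (A(h/2) − A(h))/3 = 0.6373931423 + 0.0006646658 = 0.6380578081
Shift from A(h/2): +0.0006646658.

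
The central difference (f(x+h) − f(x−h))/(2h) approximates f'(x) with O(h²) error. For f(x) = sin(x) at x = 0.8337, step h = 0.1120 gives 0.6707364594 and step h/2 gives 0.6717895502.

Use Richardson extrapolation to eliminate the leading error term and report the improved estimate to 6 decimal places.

r = 2, so 2^r = 4.
Weighted: 2.6871582008 − 0.6707364594 = 2.0164217414
(4×0.6717895502 − 0.6707364594)/(4 − 1) = 0.6721405805

0.672141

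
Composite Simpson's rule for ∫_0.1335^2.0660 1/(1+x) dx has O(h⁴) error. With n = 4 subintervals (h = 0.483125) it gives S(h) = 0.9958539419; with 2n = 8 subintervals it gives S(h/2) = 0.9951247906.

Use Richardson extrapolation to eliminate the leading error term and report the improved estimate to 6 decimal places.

The method has order 4: 2^4 = 16.
16 × 0.9951247906 = 15.9219966496; subtract 0.9958539419 → 14.9261427077
(16 × 0.9951247906 − 0.9958539419)/(16 − 1) = 0.9950761805

0.995076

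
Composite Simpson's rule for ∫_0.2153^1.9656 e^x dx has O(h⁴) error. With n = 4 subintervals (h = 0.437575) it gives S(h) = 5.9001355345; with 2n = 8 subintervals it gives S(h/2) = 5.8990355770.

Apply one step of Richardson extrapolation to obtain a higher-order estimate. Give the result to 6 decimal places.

Leading term ∝ h^4; use weight 16 = 2^4.
Top: 16(5.8990355770) − (5.9001355345) = 88.4844336975
R = 88.4844336975/15 = 5.8989622465

5.898962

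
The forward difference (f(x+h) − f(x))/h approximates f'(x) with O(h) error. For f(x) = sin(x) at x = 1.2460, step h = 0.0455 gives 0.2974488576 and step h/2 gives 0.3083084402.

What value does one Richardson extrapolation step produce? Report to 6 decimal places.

Method order is 1; weight 2^1 = 2.
Difference of the inputs: 0.3083084402 − 0.2974488576 = 0.0108595826
Correction (A(h/2) − A(h))/(2 − 1) = 0.0108595826/1 = 0.0108595826
R = A(h/2) + (A(h/2) − A(h))/1 = 0.3083084402 + 0.0108595826 = 0.3191680228

0.319168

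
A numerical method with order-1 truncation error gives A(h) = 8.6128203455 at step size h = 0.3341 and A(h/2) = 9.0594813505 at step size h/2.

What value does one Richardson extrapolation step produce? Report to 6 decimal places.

9.506142

Error is O(h^1); halving h shrinks it by 2^1 = 2.
2 × 9.0594813505 − 8.6128203455 = 9.5061423555
Denominator 2 − 1 = 1.
(2 × 9.0594813505 − 8.6128203455)/(2 − 1) = 9.5061423555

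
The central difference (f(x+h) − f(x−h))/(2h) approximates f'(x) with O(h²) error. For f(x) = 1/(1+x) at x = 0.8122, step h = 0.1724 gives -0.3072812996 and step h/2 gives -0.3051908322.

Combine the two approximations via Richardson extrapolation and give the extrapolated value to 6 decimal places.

r = 2: numerator weight 4, denominator 3.
Weighted: (-1.2207633288) − (-0.3072812996) = -0.9134820292
Denominator 4 − 1 = 3.
So the Richardson estimate is -0.3044940097.

-0.304494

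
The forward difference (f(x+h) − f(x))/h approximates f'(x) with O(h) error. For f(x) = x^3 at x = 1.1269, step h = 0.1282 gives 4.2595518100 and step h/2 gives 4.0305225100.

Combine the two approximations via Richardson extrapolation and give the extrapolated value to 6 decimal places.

r = 1, so 2^r = 2.
A(h/2) − A(h) = 4.0305225100 − 4.2595518100 = -0.2290293000
Correction (A(h/2) − A(h))/(2 − 1) = (-0.2290293000)/1 = -0.2290293000
R = A(h/2) + (A(h/2) − A(h))/1 = 4.0305225100 − 0.2290293000 = 3.8014932100
Gap between inputs: 2.290e-01; correction applied: −0.2290293000.

3.801493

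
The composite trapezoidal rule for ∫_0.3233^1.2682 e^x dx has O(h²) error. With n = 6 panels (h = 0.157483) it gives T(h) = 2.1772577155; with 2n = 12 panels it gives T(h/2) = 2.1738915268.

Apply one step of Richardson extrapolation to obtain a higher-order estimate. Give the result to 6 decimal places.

The method has order 2: 2^2 = 4.
4×2.1738915268 = 8.6955661072; subtract 2.1772577155 → 6.5183083917
Denominator 4 − 1 = 3.
So the Richardson estimate is 2.1727694639.

2.172769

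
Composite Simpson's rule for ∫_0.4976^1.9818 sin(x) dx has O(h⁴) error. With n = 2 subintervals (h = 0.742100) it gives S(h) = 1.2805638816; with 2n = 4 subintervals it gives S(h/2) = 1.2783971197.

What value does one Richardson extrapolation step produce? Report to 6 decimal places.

1.278253

Leading term ∝ h^4; use weight 16 = 2^4.
16*1.2783971197 = 20.4543539152; subtract 1.2805638816 → 19.1737900336
(16*1.2783971197 − 1.2805638816)/(16 − 1) = 1.2782526689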